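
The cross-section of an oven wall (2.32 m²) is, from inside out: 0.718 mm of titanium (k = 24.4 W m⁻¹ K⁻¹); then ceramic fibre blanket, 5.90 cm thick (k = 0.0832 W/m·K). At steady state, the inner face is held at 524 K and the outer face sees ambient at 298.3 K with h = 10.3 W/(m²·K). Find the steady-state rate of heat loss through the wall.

Q = 649 W

Series thermal resistances, inner to outer:
  R_titanium = L/(kA) = 7.18×10^-4/(24.4·2.32) = 1.268×10^-5 K/W
  R_ceramic fibre blanket = L/(kA) = 0.0590/(0.0832·2.32) = 0.3057 K/W
  R_conv,out = 1/(hA) = 1/(10.3·2.32) = 0.04185 K/W
ΣR = 1.268×10^-5 + 0.3057 + 0.04185 = 0.3476 K/W
Q = ΔT/ΣR = (524 K − 298.3 K)/0.3476 = 649 W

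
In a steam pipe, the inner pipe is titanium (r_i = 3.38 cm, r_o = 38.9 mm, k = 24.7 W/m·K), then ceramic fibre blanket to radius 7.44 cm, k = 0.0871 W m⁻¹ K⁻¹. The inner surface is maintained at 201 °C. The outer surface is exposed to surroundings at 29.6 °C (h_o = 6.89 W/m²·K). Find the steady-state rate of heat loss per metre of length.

Resistance network (inner→outer):
  R'_titanium = ln(0.0389/0.0338)/(2πk) = 0.1405/(2π·24.7) = 9.055×10^-4 m·K/W
  R'_ceramic fibre blanket = ln(0.0744/0.0389)/(2πk) = 0.6485/(2π·0.0871) = 1.185 m·K/W
  R'_conv,out = 1/(2πr h) = 1/(2π·0.0744·6.89) = 0.3105 m·K/W
ΣR = 9.055×10^-4 + 1.185 + 0.3105 = 1.496 m·K/W
Q' = ΔT/ΣR = (201 °C − 29.6 °C)/1.496 = 115 W/m

Q' = 115 W/m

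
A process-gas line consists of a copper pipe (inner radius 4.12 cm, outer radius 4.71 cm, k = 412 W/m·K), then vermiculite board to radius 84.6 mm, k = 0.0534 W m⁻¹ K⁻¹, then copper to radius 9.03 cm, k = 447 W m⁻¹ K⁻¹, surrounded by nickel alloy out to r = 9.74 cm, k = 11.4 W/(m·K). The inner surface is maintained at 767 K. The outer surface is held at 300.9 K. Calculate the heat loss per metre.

Q' = 267 W/m

Resistance network (inner→outer):
  R'_copper = ln(0.0471/0.0412)/(2πk) = 0.1338/(2π·412) = 5.170×10^-5 m·K/W
  R'_vermiculite board = ln(0.0846/0.0471)/(2πk) = 0.5857/(2π·0.0534) = 1.746 m·K/W
  R'_copper = ln(0.0903/0.0846)/(2πk) = 0.06520/(2π·447) = 2.322×10^-5 m·K/W
  R'_nickel alloy = ln(0.0974/0.0903)/(2πk) = 0.07569/(2π·11.4) = 0.001057 m·K/W
ΣR = 5.170×10^-5 + 1.746 + 2.322×10^-5 + 0.001057 = 1.747 m·K/W
Q' = ΔT/ΣR = (767 K − 300.9 K)/1.747 = 267 W/m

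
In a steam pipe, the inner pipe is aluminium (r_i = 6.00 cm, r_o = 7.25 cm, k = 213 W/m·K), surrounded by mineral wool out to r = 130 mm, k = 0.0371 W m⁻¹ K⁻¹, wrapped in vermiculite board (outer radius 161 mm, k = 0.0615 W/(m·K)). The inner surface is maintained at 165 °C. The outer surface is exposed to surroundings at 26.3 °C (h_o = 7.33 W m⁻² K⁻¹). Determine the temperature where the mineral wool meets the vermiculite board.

Series thermal resistances, inner to outer:
  R'_aluminium = ln(0.0725/0.0600)/(2πk) = 0.1892/(2π·213) = 1.414×10^-4 m·K/W
  R'_mineral wool = ln(0.130/0.0725)/(2πk) = 0.5839/(2π·0.0371) = 2.505 m·K/W
  R'_vermiculite board = ln(0.161/0.130)/(2πk) = 0.2139/(2π·0.0615) = 0.5535 m·K/W
  R'_conv,out = 1/(2πr h) = 1/(2π·0.161·7.33) = 0.1349 m·K/W
ΣR = 1.414×10^-4 + 2.505 + 0.5535 + 0.1349 = 3.194 m·K/W
Q' = ΔT/ΣR = (165 °C − 26.3 °C)/3.194 = 43.43 W/m
From the inner boundary to the mineral wool/vermiculite board interface, ΣR_partial = 2.505 m·K/W.
T_interface = T_in − Q'·ΣR_partial = 165 °C − (43.43)(2.505) = 56.2 °C

T = 56.2 °C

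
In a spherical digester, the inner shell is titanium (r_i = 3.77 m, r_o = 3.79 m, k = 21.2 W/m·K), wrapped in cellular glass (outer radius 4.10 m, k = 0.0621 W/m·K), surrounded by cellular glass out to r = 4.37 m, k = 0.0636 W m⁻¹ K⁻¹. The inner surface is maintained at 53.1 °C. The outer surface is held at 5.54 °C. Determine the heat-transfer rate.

Q = 1070 W

Series thermal resistances, inner to outer:
  R_titanium = (1/3.77 − 1/3.79)/(4πk) = 0.001400/(4π·21.2) = 5.254×10^-6 K/W
  R_cellular glass = (1/3.79 − 1/4.10)/(4πk) = 0.01995/(4π·0.0621) = 0.02556 K/W
  R_cellular glass = (1/4.10 − 1/4.37)/(4πk) = 0.01507/(4π·0.0636) = 0.01886 K/W
ΣR = 5.254×10^-6 + 0.02556 + 0.01886 = 0.04443 K/W
Q = ΔT/ΣR = (53.1 °C − 5.54 °C)/0.04443 = 1070 W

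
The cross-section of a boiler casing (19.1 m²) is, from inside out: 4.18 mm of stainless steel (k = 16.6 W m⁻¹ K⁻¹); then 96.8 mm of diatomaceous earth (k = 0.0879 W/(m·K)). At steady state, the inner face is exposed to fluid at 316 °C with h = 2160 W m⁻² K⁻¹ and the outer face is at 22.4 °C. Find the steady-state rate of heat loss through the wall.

Q = 5.09 kW

Treat each layer as a resistance in series:
  R_conv,in = 1/(hA) = 1/(2160·19.1) = 2.424×10^-5 K/W
  R_stainless steel = L/(kA) = 0.00418/(16.6·19.1) = 1.318×10^-5 K/W
  R_diatomaceous earth = L/(kA) = 0.0968/(0.0879·19.1) = 0.05766 K/W
ΣR = 2.424×10^-5 + 1.318×10^-5 + 0.05766 = 0.05770 K/W
Q = ΔT/ΣR = (316 °C − 22.4 °C)/0.05770 = 5090 W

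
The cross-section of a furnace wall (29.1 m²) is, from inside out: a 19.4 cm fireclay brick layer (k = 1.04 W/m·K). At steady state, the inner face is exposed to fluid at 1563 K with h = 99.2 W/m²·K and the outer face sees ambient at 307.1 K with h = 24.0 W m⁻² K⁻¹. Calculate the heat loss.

Q = 153 kW

Series thermal resistances, inner to outer:
  R_conv,in = 1/(hA) = 1/(99.2·29.1) = 3.464×10^-4 K/W
  R_fireclay brick = L/(kA) = 0.194/(1.04·29.1) = 0.006410 K/W
  R_conv,out = 1/(hA) = 1/(24.0·29.1) = 0.001432 K/W
ΣR = 3.464×10^-4 + 0.006410 + 0.001432 = 0.008188 K/W
Q = ΔT/ΣR = (1563 K − 307.1 K)/0.008188 = 1.53×10^5 W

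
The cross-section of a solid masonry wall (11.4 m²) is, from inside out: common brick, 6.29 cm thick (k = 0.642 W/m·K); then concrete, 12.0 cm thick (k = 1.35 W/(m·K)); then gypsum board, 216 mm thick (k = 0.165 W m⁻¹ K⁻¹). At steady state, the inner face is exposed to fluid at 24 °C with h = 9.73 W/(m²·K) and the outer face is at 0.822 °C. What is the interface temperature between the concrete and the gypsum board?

T = 19.8 °C

Resistance network (inner→outer):
  R_conv,in = 1/(hA) = 1/(9.73·11.4) = 0.009015 K/W
  R_common brick = L/(kA) = 0.0629/(0.642·11.4) = 0.008594 K/W
  R_concrete = L/(kA) = 0.120/(1.35·11.4) = 0.007797 K/W
  R_gypsum board = L/(kA) = 0.216/(0.165·11.4) = 0.1148 K/W
ΣR = 0.009015 + 0.008594 + 0.007797 + 0.1148 = 0.1402 K/W
Q = ΔT/ΣR = (24 °C − 0.822 °C)/0.1402 = 165.3 W
From the inner boundary to the concrete/gypsum board interface, ΣR_partial = 0.02541 K/W.
T_interface = T_in − Q·ΣR_partial = 24 °C − (165.3)(0.02541) = 19.8 °C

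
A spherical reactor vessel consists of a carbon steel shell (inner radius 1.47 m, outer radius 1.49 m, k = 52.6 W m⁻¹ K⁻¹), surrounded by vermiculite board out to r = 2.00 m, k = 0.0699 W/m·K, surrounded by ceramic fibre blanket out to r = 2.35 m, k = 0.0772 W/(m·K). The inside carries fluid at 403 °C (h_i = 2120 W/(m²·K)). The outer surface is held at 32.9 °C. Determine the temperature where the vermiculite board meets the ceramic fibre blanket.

Resistance network (inner→outer):
  R_conv,in = 1/(4πr²h) = 1/(4π·1.47²·2120) = 1.737×10^-5 K/W
  R_carbon steel = (1/1.47 − 1/1.49)/(4πk) = 0.009131/(4π·52.6) = 1.381×10^-5 K/W
  R_vermiculite board = (1/1.49 − 1/2.00)/(4πk) = 0.1711/(4π·0.0699) = 0.1948 K/W
  R_ceramic fibre blanket = (1/2.00 − 1/2.35)/(4πk) = 0.07447/(4π·0.0772) = 0.07676 K/W
ΣR = 1.737×10^-5 + 1.381×10^-5 + 0.1948 + 0.07676 = 0.2716 K/W
Q = ΔT/ΣR = (403 °C − 32.9 °C)/0.2716 = 1363 W
From the inner boundary to the vermiculite board/ceramic fibre blanket interface, ΣR_partial = 0.1948 K/W.
T_interface = T_in − Q·ΣR_partial = 403 °C − (1363)(0.1948) = 137 °C

T = 137 °C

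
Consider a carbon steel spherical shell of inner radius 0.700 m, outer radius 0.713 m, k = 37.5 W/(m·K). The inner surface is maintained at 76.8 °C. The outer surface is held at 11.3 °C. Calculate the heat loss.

Q = 4πk·ΔT/(1/r₁ − 1/r₂) = 4π × 37.5 × 65.5 / (1/0.700 − 1/0.713) = 1.19×10^6 W

Q = 1.19×10^6 W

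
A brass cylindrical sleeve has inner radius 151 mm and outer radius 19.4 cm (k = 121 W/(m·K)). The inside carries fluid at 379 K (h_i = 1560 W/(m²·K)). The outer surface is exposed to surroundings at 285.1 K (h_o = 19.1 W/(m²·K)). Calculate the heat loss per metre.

Treat each layer as a resistance in series:
  R'_conv,in = 1/(2πr h) = 1/(2π·0.151·1560) = 6.756×10^-4 m·K/W
  R'_brass = ln(0.194/0.151)/(2πk) = 0.2506/(2π·121) = 3.296×10^-4 m·K/W
  R'_conv,out = 1/(2πr h) = 1/(2π·0.194·19.1) = 0.04295 m·K/W
ΣR = 6.756×10^-4 + 3.296×10^-4 + 0.04295 = 0.04396 m·K/W
Q' = ΔT/ΣR = (379 K − 285.1 K)/0.04396 = 2140 W/m

Q' = 2140 W/m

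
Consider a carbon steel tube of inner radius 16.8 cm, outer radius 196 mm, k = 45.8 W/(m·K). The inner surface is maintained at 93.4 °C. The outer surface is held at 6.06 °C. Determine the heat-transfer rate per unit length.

Q' = 2πk·ΔT/ln(r₂/r₁) = 2π × 45.8 × 87.34 / ln(0.196/0.168) = 1.63×10^5 W/m

Q' = 1.63×10^5 W/m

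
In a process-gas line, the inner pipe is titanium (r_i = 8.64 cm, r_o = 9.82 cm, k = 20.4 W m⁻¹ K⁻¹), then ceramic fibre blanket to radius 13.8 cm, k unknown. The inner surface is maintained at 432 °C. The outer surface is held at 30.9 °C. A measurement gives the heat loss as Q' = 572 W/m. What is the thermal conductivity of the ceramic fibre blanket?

ΣR = ΔT/Q' = |432 − 30.9|/572 = 0.7012 m·K/W
Known resistances:
  R'_titanium = ln(0.0982/0.0864)/(2πk) = 0.1280/(2π·20.4) = 9.988×10^-4 m·K/W
R_ceramic fibre blanket = ΣR − ΣR_known = 0.7012 − 9.988×10^-4 = 0.7002 m·K/W
ln(r₂/r₁)/(2πk) = 0.7002 ⇒ k = 0.3402/(2π·0.7002) = 0.0773 W/m·K

k = 0.0773 W/m·K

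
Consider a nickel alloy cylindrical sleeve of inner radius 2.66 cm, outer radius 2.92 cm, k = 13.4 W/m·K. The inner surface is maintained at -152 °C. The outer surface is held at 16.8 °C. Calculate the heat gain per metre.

Q' = 152 kW/m

Q' = 2πk·ΔT/ln(r₂/r₁) = 2π × 13.4 × 168.8 / ln(0.0292/0.0266) = 1.52×10^5 W/m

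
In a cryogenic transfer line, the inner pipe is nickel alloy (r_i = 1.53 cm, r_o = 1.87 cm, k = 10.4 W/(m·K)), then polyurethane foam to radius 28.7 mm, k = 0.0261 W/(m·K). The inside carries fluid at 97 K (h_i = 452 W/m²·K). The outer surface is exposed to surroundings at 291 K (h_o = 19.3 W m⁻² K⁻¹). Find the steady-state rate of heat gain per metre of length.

Q' = 66.3 W/m

Resistance network (inner→outer):
  R'_conv,in = 1/(2πr h) = 1/(2π·0.0153·452) = 0.02301 m·K/W
  R'_nickel alloy = ln(0.0187/0.0153)/(2πk) = 0.2007/(2π·10.4) = 0.003071 m·K/W
  R'_polyurethane foam = ln(0.0287/0.0187)/(2πk) = 0.4284/(2π·0.0261) = 2.612 m·K/W
  R'_conv,out = 1/(2πr h) = 1/(2π·0.0287·19.3) = 0.2873 m·K/W
ΣR = 0.02301 + 0.003071 + 2.612 + 0.2873 = 2.925 m·K/W
Q' = ΔT/ΣR = (97 K − 291 K)/2.925 = -66.3 W/m
(Negative Q' ⇒ heat flows inward; heat gain = 66.3 W/m.)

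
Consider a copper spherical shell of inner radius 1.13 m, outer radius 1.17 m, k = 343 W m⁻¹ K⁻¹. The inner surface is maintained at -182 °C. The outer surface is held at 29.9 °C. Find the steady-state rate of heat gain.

Q = 3.02×10^7 W

Q = 4πk·ΔT/(1/r₁ − 1/r₂) = 4π × 343 × 211.9 / (1/1.13 − 1/1.17) = 3.02×10^7 W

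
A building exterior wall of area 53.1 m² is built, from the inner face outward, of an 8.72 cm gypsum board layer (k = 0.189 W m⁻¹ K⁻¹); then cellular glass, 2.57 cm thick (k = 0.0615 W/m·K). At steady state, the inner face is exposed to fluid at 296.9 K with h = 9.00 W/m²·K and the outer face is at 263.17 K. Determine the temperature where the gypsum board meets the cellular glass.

T = 277.40 K

Resistance network (inner→outer):
  R_conv,in = 1/(hA) = 1/(9.00·53.1) = 0.002092 K/W
  R_gypsum board = L/(kA) = 0.0872/(0.189·53.1) = 0.008689 K/W
  R_cellular glass = L/(kA) = 0.0257/(0.0615·53.1) = 0.007870 K/W
ΣR = 0.002092 + 0.008689 + 0.007870 = 0.01865 K/W
Q = ΔT/ΣR = (296.9 K − 263.17 K)/0.01865 = 1809 W
From the inner boundary to the gypsum board/cellular glass interface, ΣR_partial = 0.01078 K/W.
T_interface = T_in − Q·ΣR_partial = 296.9 K − (1809)(0.01078) = 277.40 K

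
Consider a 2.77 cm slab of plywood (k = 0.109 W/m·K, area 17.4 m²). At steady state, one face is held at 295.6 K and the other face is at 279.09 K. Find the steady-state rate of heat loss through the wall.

Q = kA·ΔT/L = 0.109 × 17.4 × |295.6 K − 279.09 K| / 0.0277 = 1130 W

Q = 1130 W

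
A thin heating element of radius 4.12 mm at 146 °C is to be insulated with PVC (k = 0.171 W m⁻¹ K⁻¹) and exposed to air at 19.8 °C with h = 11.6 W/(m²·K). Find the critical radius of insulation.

r_cr = 1.47 cm

For a cylinder, r_cr = k_ins/h = 0.171/11.6 = 0.0147 m = 1.47 cm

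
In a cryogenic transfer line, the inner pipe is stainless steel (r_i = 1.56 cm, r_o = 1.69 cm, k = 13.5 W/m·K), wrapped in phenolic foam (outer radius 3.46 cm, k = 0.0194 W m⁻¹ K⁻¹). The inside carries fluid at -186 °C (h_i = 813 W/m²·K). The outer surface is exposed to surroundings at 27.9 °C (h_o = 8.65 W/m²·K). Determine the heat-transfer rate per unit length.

Q' = 33.3 W/m

Series thermal resistances, inner to outer:
  R'_conv,in = 1/(2πr h) = 1/(2π·0.0156·813) = 0.01255 m·K/W
  R'_stainless steel = ln(0.0169/0.0156)/(2πk) = 0.08004/(2π·13.5) = 9.436×10^-4 m·K/W
  R'_phenolic foam = ln(0.0346/0.0169)/(2πk) = 0.7165/(2π·0.0194) = 5.878 m·K/W
  R'_conv,out = 1/(2πr h) = 1/(2π·0.0346·8.65) = 0.5318 m·K/W
ΣR = 0.01255 + 9.436×10^-4 + 5.878 + 0.5318 = 6.423 m·K/W
Q' = ΔT/ΣR = (-186 °C − 27.9 °C)/6.423 = -33.3 W/m
(Negative Q' ⇒ heat flows inward; heat gain = 33.3 W/m.)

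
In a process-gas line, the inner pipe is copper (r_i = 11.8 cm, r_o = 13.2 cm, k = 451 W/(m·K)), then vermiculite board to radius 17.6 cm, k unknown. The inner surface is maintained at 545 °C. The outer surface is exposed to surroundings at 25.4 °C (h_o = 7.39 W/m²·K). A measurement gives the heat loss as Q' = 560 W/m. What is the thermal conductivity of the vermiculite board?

k = 0.0568 W/m·K

ΣR = ΔT/Q' = |545 − 25.4|/560 = 0.9279 m·K/W
Known resistances:
  R'_copper = ln(0.132/0.118)/(2πk) = 0.1121/(2π·451) = 3.957×10^-5 m·K/W
  R'_conv,out = 1/(2πr h) = 1/(2π·0.176·7.39) = 0.1224 m·K/W
R_vermiculite board = ΣR − ΣR_known = 0.9279 − 0.1224 = 0.8055 m·K/W
ln(r₂/r₁)/(2πk) = 0.8055 ⇒ k = 0.2877/(2π·0.8055) = 0.0568 W/m·K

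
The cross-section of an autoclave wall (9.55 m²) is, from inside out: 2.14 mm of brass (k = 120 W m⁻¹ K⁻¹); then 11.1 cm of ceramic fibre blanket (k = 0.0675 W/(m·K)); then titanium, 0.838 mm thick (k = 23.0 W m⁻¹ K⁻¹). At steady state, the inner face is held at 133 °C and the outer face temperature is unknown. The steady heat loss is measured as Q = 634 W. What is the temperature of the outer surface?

T_out = 23.8 °C

Series resistances:
  R_brass = L/(kA) = 0.00214/(120·9.55) = 1.867×10^-6 K/W
  R_ceramic fibre blanket = L/(kA) = 0.111/(0.0675·9.55) = 0.1722 K/W
  R_titanium = L/(kA) = 8.38×10^-4/(23.0·9.55) = 3.815×10^-6 K/W
ΣR = 0.1722 K/W
ΔT = Q·ΣR = 634 × 0.1722 = 109.2 K
Heat flows outward, so T_out = T_in − ΔT = 133 − 109.2 = 23.8 °C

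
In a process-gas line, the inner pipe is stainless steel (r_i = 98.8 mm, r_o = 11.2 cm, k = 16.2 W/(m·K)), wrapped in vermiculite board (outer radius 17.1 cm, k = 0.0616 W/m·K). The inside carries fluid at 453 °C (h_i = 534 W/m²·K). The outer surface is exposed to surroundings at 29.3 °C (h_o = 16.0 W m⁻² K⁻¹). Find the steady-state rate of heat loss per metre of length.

Resistance network (inner→outer):
  R'_conv,in = 1/(2πr h) = 1/(2π·0.0988·534) = 0.003017 m·K/W
  R'_stainless steel = ln(0.112/0.0988)/(2πk) = 0.1254/(2π·16.2) = 0.001232 m·K/W
  R'_vermiculite board = ln(0.171/0.112)/(2πk) = 0.4232/(2π·0.0616) = 1.093 m·K/W
  R'_conv,out = 1/(2πr h) = 1/(2π·0.171·16.0) = 0.05817 m·K/W
ΣR = 0.003017 + 0.001232 + 1.093 + 0.05817 = 1.155 m·K/W
Q' = ΔT/ΣR = (453 °C − 29.3 °C)/1.155 = 367 W/m

Q' = 367 W/m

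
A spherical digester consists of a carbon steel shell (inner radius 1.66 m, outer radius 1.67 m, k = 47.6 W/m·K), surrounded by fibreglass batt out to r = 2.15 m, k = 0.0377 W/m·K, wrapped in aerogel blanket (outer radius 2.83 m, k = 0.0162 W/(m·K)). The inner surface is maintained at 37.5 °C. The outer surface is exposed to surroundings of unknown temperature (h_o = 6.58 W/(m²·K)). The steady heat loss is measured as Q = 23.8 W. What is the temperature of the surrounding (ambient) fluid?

T_out = 17.7 °C

Sum the resistances:
  R_carbon steel = (1/1.66 − 1/1.67)/(4πk) = 0.003607/(4π·47.6) = 6.031×10^-6 K/W
  R_fibreglass batt = (1/1.67 − 1/2.15)/(4πk) = 0.1337/(4π·0.0377) = 0.2822 K/W
  R_aerogel blanket = (1/2.15 − 1/2.83)/(4πk) = 0.1118/(4π·0.0162) = 0.5490 K/W
  R_conv,out = 1/(4πr²h) = 1/(4π·2.83²·6.58) = 0.001510 K/W
ΣR = 0.8327 K/W
ΔT = Q·ΣR = 23.8 × 0.8327 = 19.82 K
Heat flows outward, so T_out = T_in − ΔT = 37.5 − 19.82 = 17.7 °C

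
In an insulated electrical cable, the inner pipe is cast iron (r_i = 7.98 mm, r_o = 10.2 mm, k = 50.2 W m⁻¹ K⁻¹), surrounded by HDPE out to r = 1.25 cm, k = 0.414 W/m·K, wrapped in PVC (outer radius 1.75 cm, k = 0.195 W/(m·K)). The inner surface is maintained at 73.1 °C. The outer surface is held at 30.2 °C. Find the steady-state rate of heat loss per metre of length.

Series thermal resistances, inner to outer:
  R'_cast iron = ln(0.0102/0.00798)/(2πk) = 0.2454/(2π·50.2) = 7.782×10^-4 m·K/W
  R'_HDPE = ln(0.0125/0.0102)/(2πk) = 0.2033/(2π·0.414) = 0.07817 m·K/W
  R'_PVC = ln(0.0175/0.0125)/(2πk) = 0.3365/(2π·0.195) = 0.2746 m·K/W
ΣR = 7.782×10^-4 + 0.07817 + 0.2746 = 0.3535 m·K/W
Q' = ΔT/ΣR = (73.1 °C − 30.2 °C)/0.3535 = 121 W/m

Q' = 121 W/m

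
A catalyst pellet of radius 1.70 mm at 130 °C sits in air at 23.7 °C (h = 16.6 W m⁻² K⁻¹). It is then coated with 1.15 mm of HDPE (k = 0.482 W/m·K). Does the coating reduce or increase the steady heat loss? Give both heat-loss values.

increases: 0.0641 → 0.169 W

Critical radius for a sphere: r_cr = 2k/h = 0.0581 m = 5.81 cm.
Outer radius after coating: r₂ = 0.00170 + 0.00115 = 0.00285 m.
Since r₁ < r_cr and r₂ ≤ r_cr, the coating moves toward the maximum at r_cr — heat loss rises.
Bare: R = 1/(4πr₁²h) = 1659 K/W; Q = 106.3/1659 = 0.0641 W.
Coated: R = R_cond + R_conv = 629.4 K/W; Q = 106.3/629.4 = 0.169 W.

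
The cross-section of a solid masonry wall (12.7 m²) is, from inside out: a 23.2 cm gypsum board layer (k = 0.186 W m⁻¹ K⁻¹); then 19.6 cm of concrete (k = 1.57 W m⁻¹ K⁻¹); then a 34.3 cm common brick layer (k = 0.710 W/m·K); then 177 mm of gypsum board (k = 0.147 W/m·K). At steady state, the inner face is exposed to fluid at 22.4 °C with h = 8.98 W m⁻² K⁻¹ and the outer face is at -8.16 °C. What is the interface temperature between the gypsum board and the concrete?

T = 9.30 °C

Series thermal resistances, inner to outer:
  R_conv,in = 1/(hA) = 1/(8.98·12.7) = 0.008768 K/W
  R_gypsum board = L/(kA) = 0.232/(0.186·12.7) = 0.09821 K/W
  R_concrete = L/(kA) = 0.196/(1.57·12.7) = 0.009830 K/W
  R_common brick = L/(kA) = 0.343/(0.710·12.7) = 0.03804 K/W
  R_gypsum board = L/(kA) = 0.177/(0.147·12.7) = 0.09481 K/W
ΣR = 0.008768 + 0.09821 + 0.009830 + 0.03804 + 0.09481 = 0.2497 K/W
Q = ΔT/ΣR = (22.4 °C − -8.16 °C)/0.2497 = 122.4 W
From the inner boundary to the gypsum board/concrete interface, ΣR_partial = 0.1070 K/W.
T_interface = T_in − Q·ΣR_partial = 22.4 °C − (122.4)(0.1070) = 9.30 °C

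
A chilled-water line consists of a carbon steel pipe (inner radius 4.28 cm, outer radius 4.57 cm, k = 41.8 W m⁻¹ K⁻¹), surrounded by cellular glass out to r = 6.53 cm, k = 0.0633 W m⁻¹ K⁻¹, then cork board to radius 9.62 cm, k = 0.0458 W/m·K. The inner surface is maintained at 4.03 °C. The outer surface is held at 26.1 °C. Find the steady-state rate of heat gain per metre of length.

Treat each layer as a resistance in series:
  R'_carbon steel = ln(0.0457/0.0428)/(2πk) = 0.06556/(2π·41.8) = 2.496×10^-4 m·K/W
  R'_cellular glass = ln(0.0653/0.0457)/(2πk) = 0.3569/(2π·0.0633) = 0.8973 m·K/W
  R'_cork board = ln(0.0962/0.0653)/(2πk) = 0.3874/(2π·0.0458) = 1.346 m·K/W
ΣR = 2.496×10^-4 + 0.8973 + 1.346 = 2.244 m·K/W
Q' = ΔT/ΣR = (4.03 °C − 26.1 °C)/2.244 = -9.84 W/m
(Negative Q' ⇒ heat flows inward; heat gain = 9.84 W/m.)

Q' = 9.84 W/m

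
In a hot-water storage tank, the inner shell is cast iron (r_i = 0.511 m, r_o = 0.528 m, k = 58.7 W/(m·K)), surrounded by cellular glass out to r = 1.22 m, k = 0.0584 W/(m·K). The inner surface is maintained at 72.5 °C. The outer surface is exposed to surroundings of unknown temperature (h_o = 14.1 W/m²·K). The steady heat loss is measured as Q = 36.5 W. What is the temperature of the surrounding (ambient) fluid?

Sum the resistances:
  R_cast iron = (1/0.511 − 1/0.528)/(4πk) = 0.06301/(4π·58.7) = 8.542×10^-5 K/W
  R_cellular glass = (1/0.528 − 1/1.22)/(4πk) = 1.074/(4π·0.0584) = 1.464 K/W
  R_conv,out = 1/(4πr²h) = 1/(4π·1.22²·14.1) = 0.003792 K/W
ΣR = 1.468 K/W
ΔT = Q·ΣR = 36.5 × 1.468 = 53.58 K
Heat flows outward, so T_out = T_in − ΔT = 72.5 − 53.58 = 18.9 °C

T_out = 18.9 °C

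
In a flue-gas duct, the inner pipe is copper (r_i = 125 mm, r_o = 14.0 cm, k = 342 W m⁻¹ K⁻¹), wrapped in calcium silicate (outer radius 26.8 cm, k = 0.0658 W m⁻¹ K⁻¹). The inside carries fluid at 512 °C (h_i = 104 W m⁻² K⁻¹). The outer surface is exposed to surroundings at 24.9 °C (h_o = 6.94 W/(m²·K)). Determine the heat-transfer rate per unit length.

Q' = 292 W/m

Treat each layer as a resistance in series:
  R'_conv,in = 1/(2πr h) = 1/(2π·0.125·104) = 0.01224 m·K/W
  R'_copper = ln(0.140/0.125)/(2πk) = 0.1133/(2π·342) = 5.274×10^-5 m·K/W
  R'_calcium silicate = ln(0.268/0.140)/(2πk) = 0.6493/(2π·0.0658) = 1.571 m·K/W
  R'_conv,out = 1/(2πr h) = 1/(2π·0.268·6.94) = 0.08557 m·K/W
ΣR = 0.01224 + 5.274×10^-5 + 1.571 + 0.08557 = 1.669 m·K/W
Q' = ΔT/ΣR = (512 °C − 24.9 °C)/1.669 = 292 W/m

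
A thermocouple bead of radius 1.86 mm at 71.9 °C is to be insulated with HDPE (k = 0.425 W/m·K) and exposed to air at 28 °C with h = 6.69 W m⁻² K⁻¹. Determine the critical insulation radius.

For a sphere, r_cr = 2k_ins/h = 2·0.425/6.69 = 0.127 m = 12.7 cm

r_cr = 12.7 cm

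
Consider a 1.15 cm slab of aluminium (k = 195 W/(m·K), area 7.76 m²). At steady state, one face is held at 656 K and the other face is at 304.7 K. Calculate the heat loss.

Q = kA·ΔT/L = 195 × 7.76 × |656 K − 304.7 K| / 0.0115 = 4.62×10^7 W

Q = 46200 kW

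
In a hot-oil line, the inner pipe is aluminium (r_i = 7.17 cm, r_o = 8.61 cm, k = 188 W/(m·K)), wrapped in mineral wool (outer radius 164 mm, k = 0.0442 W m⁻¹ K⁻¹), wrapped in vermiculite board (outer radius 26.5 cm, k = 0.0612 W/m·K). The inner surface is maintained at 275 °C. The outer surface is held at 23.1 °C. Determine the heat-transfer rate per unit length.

Series thermal resistances, inner to outer:
  R'_aluminium = ln(0.0861/0.0717)/(2πk) = 0.1830/(2π·188) = 1.549×10^-4 m·K/W
  R'_mineral wool = ln(0.164/0.0861)/(2πk) = 0.6444/(2π·0.0442) = 2.320 m·K/W
  R'_vermiculite board = ln(0.265/0.164)/(2πk) = 0.4799/(2π·0.0612) = 1.248 m·K/W
ΣR = 1.549×10^-4 + 2.320 + 1.248 = 3.568 m·K/W
Q' = ΔT/ΣR = (275 °C − 23.1 °C)/3.568 = 70.6 W/m

Q' = 70.6 W/m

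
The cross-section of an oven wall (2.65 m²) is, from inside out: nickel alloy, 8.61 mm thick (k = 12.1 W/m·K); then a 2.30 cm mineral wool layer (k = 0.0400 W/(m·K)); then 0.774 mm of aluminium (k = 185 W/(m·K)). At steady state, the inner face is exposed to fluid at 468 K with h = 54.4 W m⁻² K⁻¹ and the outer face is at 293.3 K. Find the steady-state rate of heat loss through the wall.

Q = 779 W

Series thermal resistances, inner to outer:
  R_conv,in = 1/(hA) = 1/(54.4·2.65) = 0.006937 K/W
  R_nickel alloy = L/(kA) = 0.00861/(12.1·2.65) = 2.685×10^-4 K/W
  R_mineral wool = L/(kA) = 0.0230/(0.0400·2.65) = 0.2170 K/W
  R_aluminium = L/(kA) = 7.74×10^-4/(185·2.65) = 1.579×10^-6 K/W
ΣR = 0.006937 + 2.685×10^-4 + 0.2170 + 1.579×10^-6 = 0.2242 K/W
Q = ΔT/ΣR = (468 K − 293.3 K)/0.2242 = 779 W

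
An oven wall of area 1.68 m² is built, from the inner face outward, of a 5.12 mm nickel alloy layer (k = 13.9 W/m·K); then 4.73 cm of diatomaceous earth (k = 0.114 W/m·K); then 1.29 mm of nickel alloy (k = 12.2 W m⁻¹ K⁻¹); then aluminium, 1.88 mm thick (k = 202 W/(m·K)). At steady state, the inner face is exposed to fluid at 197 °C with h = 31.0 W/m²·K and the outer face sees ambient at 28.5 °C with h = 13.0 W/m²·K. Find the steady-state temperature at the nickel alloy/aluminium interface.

Resistance network (inner→outer):
  R_conv,in = 1/(hA) = 1/(31.0·1.68) = 0.01920 K/W
  R_nickel alloy = L/(kA) = 0.00512/(13.9·1.68) = 2.193×10^-4 K/W
  R_diatomaceous earth = L/(kA) = 0.0473/(0.114·1.68) = 0.2470 K/W
  R_nickel alloy = L/(kA) = 0.00129/(12.2·1.68) = 6.294×10^-5 K/W
  R_aluminium = L/(kA) = 0.00188/(202·1.68) = 5.540×10^-6 K/W
  R_conv,out = 1/(hA) = 1/(13.0·1.68) = 0.04579 K/W
ΣR = 0.01920 + 2.193×10^-4 + 0.2470 + 6.294×10^-5 + 5.540×10^-6 + 0.04579 = 0.3123 K/W
Q = ΔT/ΣR = (197 °C − 28.5 °C)/0.3123 = 539.5 W
From the inner boundary to the nickel alloy/aluminium interface, ΣR_partial = 0.2665 K/W.
T_interface = T_in − Q·ΣR_partial = 197 °C − (539.5)(0.2665) = 53.2 °C

T = 53.2 °C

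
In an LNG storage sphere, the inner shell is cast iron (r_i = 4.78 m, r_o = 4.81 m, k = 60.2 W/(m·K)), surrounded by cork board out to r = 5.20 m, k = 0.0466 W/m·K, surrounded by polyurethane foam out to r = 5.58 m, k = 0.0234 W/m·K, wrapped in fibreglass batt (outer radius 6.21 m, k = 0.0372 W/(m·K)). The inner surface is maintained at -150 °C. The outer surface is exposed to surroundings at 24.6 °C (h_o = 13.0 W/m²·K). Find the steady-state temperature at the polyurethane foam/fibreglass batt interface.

T = -37.3 °C

Treat each layer as a resistance in series:
  R_cast iron = (1/4.78 − 1/4.81)/(4πk) = 0.001305/(4π·60.2) = 1.725×10^-6 K/W
  R_cork board = (1/4.81 − 1/5.20)/(4πk) = 0.01559/(4π·0.0466) = 0.02663 K/W
  R_polyurethane foam = (1/5.20 − 1/5.58)/(4πk) = 0.01310/(4π·0.0234) = 0.04454 K/W
  R_fibreglass batt = (1/5.58 − 1/6.21)/(4πk) = 0.01818/(4π·0.0372) = 0.03889 K/W
  R_conv,out = 1/(4πr²h) = 1/(4π·6.21²·13.0) = 1.587×10^-4 K/W
ΣR = 1.725×10^-6 + 0.02663 + 0.04454 + 0.03889 + 1.587×10^-4 = 0.1102 K/W
Q = ΔT/ΣR = (-150 °C − 24.6 °C)/0.1102 = -1584 W
From the inner boundary to the polyurethane foam/fibreglass batt interface, ΣR_partial = 0.07117 K/W.
T_interface = T_in − Q·ΣR_partial = -150 °C − (-1584)(0.07117) = -37.3 °C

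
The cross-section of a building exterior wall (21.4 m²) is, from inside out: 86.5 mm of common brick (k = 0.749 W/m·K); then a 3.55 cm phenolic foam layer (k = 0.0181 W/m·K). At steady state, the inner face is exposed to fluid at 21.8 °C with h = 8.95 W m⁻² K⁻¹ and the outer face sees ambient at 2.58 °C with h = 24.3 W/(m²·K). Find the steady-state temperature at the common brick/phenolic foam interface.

T = 19.8 °C

Resistance network (inner→outer):
  R_conv,in = 1/(hA) = 1/(8.95·21.4) = 0.005221 K/W
  R_common brick = L/(kA) = 0.0865/(0.749·21.4) = 0.005397 K/W
  R_phenolic foam = L/(kA) = 0.0355/(0.0181·21.4) = 0.09165 K/W
  R_conv,out = 1/(hA) = 1/(24.3·21.4) = 0.001923 K/W
ΣR = 0.005221 + 0.005397 + 0.09165 + 0.001923 = 0.1042 K/W
Q = ΔT/ΣR = (21.8 °C − 2.58 °C)/0.1042 = 184.5 W
From the inner boundary to the common brick/phenolic foam interface, ΣR_partial = 0.01062 K/W.
T_interface = T_in − Q·ΣR_partial = 21.8 °C − (184.5)(0.01062) = 19.8 °C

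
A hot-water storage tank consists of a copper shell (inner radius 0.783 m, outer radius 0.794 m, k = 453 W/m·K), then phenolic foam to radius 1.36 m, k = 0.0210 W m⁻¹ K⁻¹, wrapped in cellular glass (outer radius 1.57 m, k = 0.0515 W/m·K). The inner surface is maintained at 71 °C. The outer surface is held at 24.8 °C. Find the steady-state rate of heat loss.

Series thermal resistances, inner to outer:
  R_copper = (1/0.783 − 1/0.794)/(4πk) = 0.01769/(4π·453) = 3.108×10^-6 K/W
  R_phenolic foam = (1/0.794 − 1/1.36)/(4πk) = 0.5242/(4π·0.0210) = 1.986 K/W
  R_cellular glass = (1/1.36 − 1/1.57)/(4πk) = 0.09835/(4π·0.0515) = 0.1520 K/W
ΣR = 3.108×10^-6 + 1.986 + 0.1520 = 2.138 K/W
Q = ΔT/ΣR = (71 °C − 24.8 °C)/2.138 = 21.6 W

Q = 21.6 W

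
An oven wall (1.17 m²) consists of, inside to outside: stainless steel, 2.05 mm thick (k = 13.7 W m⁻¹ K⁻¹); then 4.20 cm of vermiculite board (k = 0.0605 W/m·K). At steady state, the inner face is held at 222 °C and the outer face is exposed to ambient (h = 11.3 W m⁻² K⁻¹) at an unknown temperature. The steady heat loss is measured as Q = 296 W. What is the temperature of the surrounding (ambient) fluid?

Sum the resistances:
  R_stainless steel = L/(kA) = 0.00205/(13.7·1.17) = 1.279×10^-4 K/W
  R_vermiculite board = L/(kA) = 0.0420/(0.0605·1.17) = 0.5933 K/W
  R_conv,out = 1/(hA) = 1/(11.3·1.17) = 0.07564 K/W
ΣR = 0.6691 K/W
ΔT = Q·ΣR = 296 × 0.6691 = 198.1 K
Heat flows outward, so T_out = T_in − ΔT = 222 − 198.1 = 23.9 °C

T_out = 23.9 °C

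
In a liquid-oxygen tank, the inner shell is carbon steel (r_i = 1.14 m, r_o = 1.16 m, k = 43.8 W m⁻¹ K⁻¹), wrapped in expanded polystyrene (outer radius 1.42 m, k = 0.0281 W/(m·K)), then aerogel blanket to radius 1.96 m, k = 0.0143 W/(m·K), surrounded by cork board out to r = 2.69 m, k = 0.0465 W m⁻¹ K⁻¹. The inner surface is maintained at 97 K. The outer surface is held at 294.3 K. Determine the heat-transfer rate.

Treat each layer as a resistance in series:
  R_carbon steel = (1/1.14 − 1/1.16)/(4πk) = 0.01512/(4π·43.8) = 2.748×10^-5 K/W
  R_expanded polystyrene = (1/1.16 − 1/1.42)/(4πk) = 0.1578/(4π·0.0281) = 0.4470 K/W
  R_aerogel blanket = (1/1.42 − 1/1.96)/(4πk) = 0.1940/(4π·0.0143) = 1.080 K/W
  R_cork board = (1/1.96 − 1/2.69)/(4πk) = 0.1385/(4π·0.0465) = 0.2369 K/W
ΣR = 2.748×10^-5 + 0.4470 + 1.080 + 0.2369 = 1.764 K/W
Q = ΔT/ΣR = (97 K − 294.3 K)/1.764 = -112 W
(Negative Q ⇒ heat flows inward; heat gain = 112 W.)

Q = 112 W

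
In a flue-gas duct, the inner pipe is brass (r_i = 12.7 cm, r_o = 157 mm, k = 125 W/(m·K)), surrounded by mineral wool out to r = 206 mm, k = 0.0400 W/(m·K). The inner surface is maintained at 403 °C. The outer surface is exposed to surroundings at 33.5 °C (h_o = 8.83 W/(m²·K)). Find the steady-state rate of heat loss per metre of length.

Resistance network (inner→outer):
  R'_brass = ln(0.157/0.127)/(2πk) = 0.2121/(2π·125) = 2.700×10^-4 m·K/W
  R'_mineral wool = ln(0.206/0.157)/(2πk) = 0.2716/(2π·0.0400) = 1.081 m·K/W
  R'_conv,out = 1/(2πr h) = 1/(2π·0.206·8.83) = 0.08750 m·K/W
ΣR = 2.700×10^-4 + 1.081 + 0.08750 = 1.169 m·K/W
Q' = ΔT/ΣR = (403 °C − 33.5 °C)/1.169 = 316 W/m

Q' = 316 W/m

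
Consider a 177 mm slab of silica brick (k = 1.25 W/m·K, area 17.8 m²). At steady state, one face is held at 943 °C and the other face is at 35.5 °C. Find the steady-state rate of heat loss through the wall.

Q = kA·ΔT/L = 1.25 × 17.8 × |943 °C − 35.5 °C| / 0.177 = 1.14×10^5 W

Q = 114 kW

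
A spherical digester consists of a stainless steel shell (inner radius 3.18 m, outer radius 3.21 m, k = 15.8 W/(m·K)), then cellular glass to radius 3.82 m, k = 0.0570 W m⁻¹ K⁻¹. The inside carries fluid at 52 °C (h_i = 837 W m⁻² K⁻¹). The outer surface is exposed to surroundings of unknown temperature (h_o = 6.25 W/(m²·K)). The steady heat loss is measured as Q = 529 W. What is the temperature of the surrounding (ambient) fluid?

T_out = 14.8 °C

Series resistances:
  R_conv,in = 1/(4πr²h) = 1/(4π·3.18²·837) = 9.402×10^-6 K/W
  R_stainless steel = (1/3.18 − 1/3.21)/(4πk) = 0.002939/(4π·15.8) = 1.480×10^-5 K/W
  R_cellular glass = (1/3.21 − 1/3.82)/(4πk) = 0.04975/(4π·0.0570) = 0.06945 K/W
  R_conv,out = 1/(4πr²h) = 1/(4π·3.82²·6.25) = 8.725×10^-4 K/W
ΣR = 0.07035 K/W
ΔT = Q·ΣR = 529 × 0.07035 = 37.22 K
Heat flows outward, so T_out = T_in − ΔT = 52 − 37.22 = 14.8 °C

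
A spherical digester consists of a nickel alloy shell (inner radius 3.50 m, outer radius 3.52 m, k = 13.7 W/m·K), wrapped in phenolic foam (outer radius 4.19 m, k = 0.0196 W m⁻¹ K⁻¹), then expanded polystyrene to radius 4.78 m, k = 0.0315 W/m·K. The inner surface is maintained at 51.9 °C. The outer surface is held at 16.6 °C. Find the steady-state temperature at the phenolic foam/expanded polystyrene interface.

T = 26.7 °C

Series thermal resistances, inner to outer:
  R_nickel alloy = (1/3.50 − 1/3.52)/(4πk) = 0.001623/(4π·13.7) = 9.430×10^-6 K/W
  R_phenolic foam = (1/3.52 − 1/4.19)/(4πk) = 0.04543/(4π·0.0196) = 0.1844 K/W
  R_expanded polystyrene = (1/4.19 − 1/4.78)/(4πk) = 0.02946/(4π·0.0315) = 0.07442 K/W
ΣR = 9.430×10^-6 + 0.1844 + 0.07442 = 0.2588 K/W
Q = ΔT/ΣR = (51.9 °C − 16.6 °C)/0.2588 = 136.4 W
From the inner boundary to the phenolic foam/expanded polystyrene interface, ΣR_partial = 0.1844 K/W.
T_interface = T_in − Q·ΣR_partial = 51.9 °C − (136.4)(0.1844) = 26.7 °C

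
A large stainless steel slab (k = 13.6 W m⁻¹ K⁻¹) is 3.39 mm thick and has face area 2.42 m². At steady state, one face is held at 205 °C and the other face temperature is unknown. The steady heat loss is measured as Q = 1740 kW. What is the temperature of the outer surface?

T_out = 25.8 °C

Sum the resistances:
  R_stainless steel = L/(kA) = 0.00339/(13.6·2.42) = 1.030×10^-4 K/W
ΣR = 1.030×10^-4 K/W
ΔT = Q·ΣR = 1.74×10^6 × 1.030×10^-4 = 179.2 K
Heat flows outward, so T_out = T_in − ΔT = 205 − 179.2 = 25.8 °C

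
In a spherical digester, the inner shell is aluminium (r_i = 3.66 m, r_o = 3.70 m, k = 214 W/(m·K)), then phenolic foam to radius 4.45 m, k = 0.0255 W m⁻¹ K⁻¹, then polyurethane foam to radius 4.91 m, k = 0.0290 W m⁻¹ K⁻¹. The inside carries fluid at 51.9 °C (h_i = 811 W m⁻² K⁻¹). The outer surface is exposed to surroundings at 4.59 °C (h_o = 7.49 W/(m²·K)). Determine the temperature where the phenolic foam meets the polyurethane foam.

T = 18.3 °C

Resistance network (inner→outer):
  R_conv,in = 1/(4πr²h) = 1/(4π·3.66²·811) = 7.325×10^-6 K/W
  R_aluminium = (1/3.66 − 1/3.70)/(4πk) = 0.002954/(4π·214) = 1.098×10^-6 K/W
  R_phenolic foam = (1/3.70 − 1/4.45)/(4πk) = 0.04555/(4π·0.0255) = 0.1422 K/W
  R_polyurethane foam = (1/4.45 − 1/4.91)/(4πk) = 0.02105/(4π·0.0290) = 0.05777 K/W
  R_conv,out = 1/(4πr²h) = 1/(4π·4.91²·7.49) = 4.407×10^-4 K/W
ΣR = 7.325×10^-6 + 1.098×10^-6 + 0.1422 + 0.05777 + 4.407×10^-4 = 0.2004 K/W
Q = ΔT/ΣR = (51.9 °C − 4.59 °C)/0.2004 = 236.1 W
From the inner boundary to the phenolic foam/polyurethane foam interface, ΣR_partial = 0.1422 K/W.
T_interface = T_in − Q·ΣR_partial = 51.9 °C − (236.1)(0.1422) = 18.3 °C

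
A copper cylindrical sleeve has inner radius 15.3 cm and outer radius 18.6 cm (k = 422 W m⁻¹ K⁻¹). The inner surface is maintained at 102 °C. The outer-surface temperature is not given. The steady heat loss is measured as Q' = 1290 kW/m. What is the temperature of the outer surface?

Series resistances:
  R'_copper = ln(0.186/0.153)/(2πk) = 0.1953/(2π·422) = 7.366×10^-5 m·K/W
ΣR = 7.366×10^-5 m·K/W
ΔT = Q'·ΣR = 1.29×10^6 × 7.366×10^-5 = 95.02 K
Heat flows outward, so T_out = T_in − ΔT = 102 − 95.02 = 6.98 °C

T_out = 6.98 °C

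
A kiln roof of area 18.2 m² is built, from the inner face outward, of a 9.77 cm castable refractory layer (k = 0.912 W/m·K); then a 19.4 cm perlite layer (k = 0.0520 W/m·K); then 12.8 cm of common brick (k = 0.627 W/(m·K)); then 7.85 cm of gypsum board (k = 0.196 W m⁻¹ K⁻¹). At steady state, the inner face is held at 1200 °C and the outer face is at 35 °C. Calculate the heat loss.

Q = 4770 W

Resistance network (inner→outer):
  R_castable refractory = L/(kA) = 0.0977/(0.912·18.2) = 0.005886 K/W
  R_perlite = L/(kA) = 0.194/(0.0520·18.2) = 0.2050 K/W
  R_common brick = L/(kA) = 0.128/(0.627·18.2) = 0.01122 K/W
  R_gypsum board = L/(kA) = 0.0785/(0.196·18.2) = 0.02201 K/W
ΣR = 0.005886 + 0.2050 + 0.01122 + 0.02201 = 0.2441 K/W
Q = ΔT/ΣR = (1200 °C − 35 °C)/0.2441 = 4770 W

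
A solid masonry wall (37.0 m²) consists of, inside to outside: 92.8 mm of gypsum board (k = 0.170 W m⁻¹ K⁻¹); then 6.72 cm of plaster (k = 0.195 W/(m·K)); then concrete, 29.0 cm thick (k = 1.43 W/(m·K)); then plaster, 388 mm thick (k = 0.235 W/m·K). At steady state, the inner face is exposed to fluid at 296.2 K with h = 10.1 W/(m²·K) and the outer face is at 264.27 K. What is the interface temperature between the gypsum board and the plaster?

Resistance network (inner→outer):
  R_conv,in = 1/(hA) = 1/(10.1·37.0) = 0.002676 K/W
  R_gypsum board = L/(kA) = 0.0928/(0.170·37.0) = 0.01475 K/W
  R_plaster = L/(kA) = 0.0672/(0.195·37.0) = 0.009314 K/W
  R_concrete = L/(kA) = 0.290/(1.43·37.0) = 0.005481 K/W
  R_plaster = L/(kA) = 0.388/(0.235·37.0) = 0.04462 K/W
ΣR = 0.002676 + 0.01475 + 0.009314 + 0.005481 + 0.04462 = 0.07684 K/W
Q = ΔT/ΣR = (296.2 K − 264.27 K)/0.07684 = 415.5 W
From the inner boundary to the gypsum board/plaster interface, ΣR_partial = 0.01743 K/W.
T_interface = T_in − Q·ΣR_partial = 296.2 K − (415.5)(0.01743) = 289.0 K

T = 289.0 K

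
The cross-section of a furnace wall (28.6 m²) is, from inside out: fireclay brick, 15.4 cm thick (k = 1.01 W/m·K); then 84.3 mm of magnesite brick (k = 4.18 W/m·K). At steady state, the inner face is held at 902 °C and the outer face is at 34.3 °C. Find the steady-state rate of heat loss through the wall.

Treat each layer as a resistance in series:
  R_fireclay brick = L/(kA) = 0.154/(1.01·28.6) = 0.005331 K/W
  R_magnesite brick = L/(kA) = 0.0843/(4.18·28.6) = 7.052×10^-4 K/W
ΣR = 0.005331 + 7.052×10^-4 = 0.006036 K/W
Q = ΔT/ΣR = (902 °C − 34.3 °C)/0.006036 = 1.44×10^5 W

Q = 1.44×10^5 W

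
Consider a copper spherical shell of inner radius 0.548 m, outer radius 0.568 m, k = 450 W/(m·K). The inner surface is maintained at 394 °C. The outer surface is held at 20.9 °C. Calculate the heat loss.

Q = 3.28×10^7 W

Q = 4πk·ΔT/(1/r₁ − 1/r₂) = 4π × 450 × 373.1 / (1/0.548 − 1/0.568) = 3.28×10^7 W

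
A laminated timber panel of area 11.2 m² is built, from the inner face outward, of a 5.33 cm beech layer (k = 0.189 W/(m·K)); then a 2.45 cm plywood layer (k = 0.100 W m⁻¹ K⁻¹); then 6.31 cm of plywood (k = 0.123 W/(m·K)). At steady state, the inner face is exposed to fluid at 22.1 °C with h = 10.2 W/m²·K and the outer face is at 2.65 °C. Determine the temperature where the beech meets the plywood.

Treat each layer as a resistance in series:
  R_conv,in = 1/(hA) = 1/(10.2·11.2) = 0.008754 K/W
  R_beech = L/(kA) = 0.0533/(0.189·11.2) = 0.02518 K/W
  R_plywood = L/(kA) = 0.0245/(0.100·11.2) = 0.02188 K/W
  R_plywood = L/(kA) = 0.0631/(0.123·11.2) = 0.04580 K/W
ΣR = 0.008754 + 0.02518 + 0.02188 + 0.04580 = 0.1016 K/W
Q = ΔT/ΣR = (22.1 °C − 2.65 °C)/0.1016 = 191.4 W
From the inner boundary to the beech/plywood interface, ΣR_partial = 0.03393 K/W.
T_interface = T_in − Q·ΣR_partial = 22.1 °C − (191.4)(0.03393) = 15.6 °C

T = 15.6 °C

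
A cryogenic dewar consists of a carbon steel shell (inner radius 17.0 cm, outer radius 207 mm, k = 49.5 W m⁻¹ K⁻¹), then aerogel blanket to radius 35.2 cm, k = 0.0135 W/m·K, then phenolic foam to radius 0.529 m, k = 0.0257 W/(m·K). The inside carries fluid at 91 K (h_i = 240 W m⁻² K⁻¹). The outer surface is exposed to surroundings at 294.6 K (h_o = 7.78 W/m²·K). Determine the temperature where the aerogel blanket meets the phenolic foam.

T = 253.4 K

Treat each layer as a resistance in series:
  R_conv,in = 1/(4πr²h) = 1/(4π·0.170²·240) = 0.01147 K/W
  R_carbon steel = (1/0.170 − 1/0.207)/(4πk) = 1.051/(4π·49.5) = 0.001690 K/W
  R_aerogel blanket = (1/0.207 − 1/0.352)/(4πk) = 1.990/(4π·0.0135) = 11.73 K/W
  R_phenolic foam = (1/0.352 − 1/0.529)/(4πk) = 0.9505/(4π·0.0257) = 2.943 K/W
  R_conv,out = 1/(4πr²h) = 1/(4π·0.529²·7.78) = 0.03655 K/W
ΣR = 0.01147 + 0.001690 + 11.73 + 2.943 + 0.03655 = 14.72 K/W
Q = ΔT/ΣR = (91 K − 294.6 K)/14.72 = -13.83 W
From the inner boundary to the aerogel blanket/phenolic foam interface, ΣR_partial = 11.74 K/W.
T_interface = T_in − Q·ΣR_partial = 91 K − (-13.83)(11.74) = 253.4 K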